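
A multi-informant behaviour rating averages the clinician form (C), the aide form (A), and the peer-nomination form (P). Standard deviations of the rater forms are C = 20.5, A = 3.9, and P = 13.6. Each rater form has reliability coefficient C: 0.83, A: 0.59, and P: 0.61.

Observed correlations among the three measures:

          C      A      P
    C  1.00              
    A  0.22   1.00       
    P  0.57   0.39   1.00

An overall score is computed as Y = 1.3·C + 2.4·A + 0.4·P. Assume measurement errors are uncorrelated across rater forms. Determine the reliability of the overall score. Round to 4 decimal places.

Var(Y) = 1.3²·20.5² + 2.4²·3.9² + 0.4²·13.6² + 2·[3.12·20.5·3.9·0.22 + 0.52·20.5·13.6·0.57 + 0.96·3.9·13.6·0.39] = 827.426 + 314.744 = 1142.17.
Because errors are independent across components, Cov(Tᵢ,Tⱼ) = Cov(Xᵢ,Xⱼ); the off-diagonal part of the true-score variance is the same as above.
True-score variance = [1.3²·20.5²·0.83 + 2.4²·3.9²·0.59 + 0.4²·13.6²·0.61] + 314.744 = 659.226 + 314.744 = 973.971.
Reliability = 973.971 / 1142.17 = 0.8527.

0.8527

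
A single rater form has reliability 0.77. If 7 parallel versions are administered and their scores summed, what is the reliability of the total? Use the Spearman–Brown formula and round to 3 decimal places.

ρ_k = kρ / (1 + (k−1)ρ) = 7·0.77 / (1 + 6·0.77) = 5.390 / 5.620 = 0.959.

0.959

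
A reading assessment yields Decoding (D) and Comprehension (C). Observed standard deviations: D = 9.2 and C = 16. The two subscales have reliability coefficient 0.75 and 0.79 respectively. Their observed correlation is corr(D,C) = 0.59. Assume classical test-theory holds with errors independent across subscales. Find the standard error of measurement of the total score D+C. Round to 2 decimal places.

8.66

Var(total) = 340.64 + 173.696 = 514.336.
True-score variance = 265.72 + 173.696 = 439.416, so reliability = 0.8543.
Error variance = 514.336 − 439.416 = 74.92; SEM = √74.92 = 8.66.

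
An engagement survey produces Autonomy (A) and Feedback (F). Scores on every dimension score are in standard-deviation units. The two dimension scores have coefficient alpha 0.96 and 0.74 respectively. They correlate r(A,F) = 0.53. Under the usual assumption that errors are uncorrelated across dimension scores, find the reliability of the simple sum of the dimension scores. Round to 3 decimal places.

0.902

Var(A+F) = 2 + 2·[0.53] = 2 + 1.06 = 3.06.
Under uncorrelated errors the observed covariances equal the true-score covariances, so only the own-variance terms attenuate.
True-score variance = [0.96 + 0.74] + 1.06 = 1.7 + 1.06 = 2.76.
Reliability = 2.76 / 3.06 = 0.902.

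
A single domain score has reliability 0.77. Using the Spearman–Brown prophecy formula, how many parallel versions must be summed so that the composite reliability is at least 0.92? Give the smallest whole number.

k ≥ ρ*(1−ρ₁)/(ρ₁(1−ρ*)) = 0.92·0.23 / (0.77·0.08) = 3.435.
Smallest integer k = 4.

4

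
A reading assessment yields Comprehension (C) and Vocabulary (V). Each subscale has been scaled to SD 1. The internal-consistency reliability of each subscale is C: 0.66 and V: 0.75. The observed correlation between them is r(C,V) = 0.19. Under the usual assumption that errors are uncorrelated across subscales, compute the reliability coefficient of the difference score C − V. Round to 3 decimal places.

0.636

Var(C−V) = 1 + 1 − 2·0.19 = 2 − 0.38 = 1.62.
Because errors are independent across components, Cov(Tᵢ,Tⱼ) = Cov(Xᵢ,Xⱼ); the off-diagonal part of the true-score variance is the same as above.
True-score variance = [0.66 + 0.75] − 0.38 = 1.41 − 0.38 = 1.03.
Reliability = 1.03 / 1.62 = 0.636.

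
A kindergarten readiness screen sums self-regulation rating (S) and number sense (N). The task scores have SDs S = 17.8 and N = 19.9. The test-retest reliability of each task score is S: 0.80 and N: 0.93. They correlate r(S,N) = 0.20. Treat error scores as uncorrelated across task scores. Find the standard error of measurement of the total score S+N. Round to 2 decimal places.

9.54

Var(total) = 712.85 + 141.688 = 854.538.
True-score variance = 621.761 + 141.688 = 763.449, so reliability = 0.8934.
Error variance = 854.538 − 763.449 = 91.0887; SEM = √91.0887 = 9.54.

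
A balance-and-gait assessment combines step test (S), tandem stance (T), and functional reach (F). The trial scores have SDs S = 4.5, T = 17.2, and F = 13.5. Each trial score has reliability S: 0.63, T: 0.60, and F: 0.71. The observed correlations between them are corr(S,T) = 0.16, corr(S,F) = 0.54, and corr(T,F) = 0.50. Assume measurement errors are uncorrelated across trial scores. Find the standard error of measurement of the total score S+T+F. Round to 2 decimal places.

Var(total) = 498.34 + 322.578 = 820.918.
True-score variance = 319.659 + 322.578 = 642.237, so reliability = 0.7823.
Error variance = 820.918 − 642.237 = 178.681; SEM = √178.681 = 13.37.

13.37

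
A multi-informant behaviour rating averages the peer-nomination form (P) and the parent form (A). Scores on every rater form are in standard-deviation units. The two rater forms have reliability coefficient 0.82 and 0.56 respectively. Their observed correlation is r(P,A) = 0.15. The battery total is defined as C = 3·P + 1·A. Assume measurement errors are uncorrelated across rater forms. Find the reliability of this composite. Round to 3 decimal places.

Var(C) = 3² + 1 + 2·[3·0.15] = 10 + 0.9 = 10.9.
Because errors are independent across components, Cov(Tᵢ,Tⱼ) = Cov(Xᵢ,Xⱼ); the off-diagonal part of the true-score variance is the same as above.
True-score variance = [3²·0.82 + 0.56] + 0.9 = 7.94 + 0.9 = 8.84.
Reliability = 8.84 / 10.9 = 0.811.

0.811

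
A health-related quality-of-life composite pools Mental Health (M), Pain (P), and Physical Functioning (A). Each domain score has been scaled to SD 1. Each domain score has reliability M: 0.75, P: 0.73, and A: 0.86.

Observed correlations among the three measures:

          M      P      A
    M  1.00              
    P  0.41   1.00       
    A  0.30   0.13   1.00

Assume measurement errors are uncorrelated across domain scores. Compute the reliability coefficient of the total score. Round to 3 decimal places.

0.859

Var(M+P+A) = 3 + 2·[0.41 + 0.30 + 0.13] = 3 + 1.68 = 4.68.
Because errors are independent across components, Cov(Tᵢ,Tⱼ) = Cov(Xᵢ,Xⱼ); the off-diagonal part of the true-score variance is the same as above.
True-score variance = [0.75 + 0.73 + 0.86] + 1.68 = 2.34 + 1.68 = 4.02.
Reliability = 4.02 / 4.68 = 0.859.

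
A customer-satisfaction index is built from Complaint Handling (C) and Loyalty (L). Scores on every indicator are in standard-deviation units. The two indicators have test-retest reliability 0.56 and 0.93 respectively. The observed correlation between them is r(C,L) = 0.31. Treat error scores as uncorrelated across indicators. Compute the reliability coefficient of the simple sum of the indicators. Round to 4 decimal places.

0.8053

Var(C+L) = 2 + 2·[0.31] = 2 + 0.62 = 2.62.
Under uncorrelated errors the observed covariances equal the true-score covariances, so only the own-variance terms attenuate.
True-score variance = [0.56 + 0.93] + 0.62 = 1.49 + 0.62 = 2.11.
Reliability = 2.11 / 2.62 = 0.8053.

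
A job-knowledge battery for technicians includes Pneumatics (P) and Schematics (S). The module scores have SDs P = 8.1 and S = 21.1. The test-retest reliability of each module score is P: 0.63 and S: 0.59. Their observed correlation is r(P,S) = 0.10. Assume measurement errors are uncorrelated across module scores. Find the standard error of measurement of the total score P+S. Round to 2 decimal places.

Var(total) = 510.82 + 34.182 = 545.002.
True-score variance = 304.008 + 34.182 = 338.19, so reliability = 0.6205.
Error variance = 545.002 − 338.19 = 206.812; SEM = √206.812 = 14.38.

14.38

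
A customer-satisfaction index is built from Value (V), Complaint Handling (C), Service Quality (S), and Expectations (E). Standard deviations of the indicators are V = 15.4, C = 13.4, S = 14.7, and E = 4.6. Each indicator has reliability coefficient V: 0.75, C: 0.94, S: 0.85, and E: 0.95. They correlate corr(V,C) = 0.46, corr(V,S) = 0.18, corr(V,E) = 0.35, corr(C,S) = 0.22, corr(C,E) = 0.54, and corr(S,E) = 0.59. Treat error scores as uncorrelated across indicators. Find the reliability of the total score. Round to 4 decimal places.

Var(V+C+S+E) = 15.4² + 13.4² + 14.7² + 4.6² + 2·[15.4·13.4·0.46 + 15.4·14.7·0.18 + 15.4·4.6·0.35 + 13.4·14.7·0.22 + 13.4·4.6·0.54 + 14.7·4.6·0.59] = 653.97 + 553.97 = 1207.94.
Under uncorrelated errors the observed covariances equal the true-score covariances, so only the own-variance terms attenuate.
True-score variance = [15.4²·0.75 + 13.4²·0.94 + 14.7²·0.85 + 4.6²·0.95] + 553.97 = 550.435 + 553.97 = 1104.4.
Reliability = 1104.4 / 1207.94 = 0.9143.

0.9143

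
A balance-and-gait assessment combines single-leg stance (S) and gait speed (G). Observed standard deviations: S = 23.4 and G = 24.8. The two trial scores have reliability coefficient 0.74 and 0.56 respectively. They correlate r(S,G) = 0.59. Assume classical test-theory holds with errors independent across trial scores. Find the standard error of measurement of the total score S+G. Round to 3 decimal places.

Var(total) = 1162.6 + 684.778 = 1847.38.
True-score variance = 749.617 + 684.778 = 1434.39, so reliability = 0.7764.
Error variance = 1847.38 − 1434.39 = 412.983; SEM = √412.983 = 20.322.

20.322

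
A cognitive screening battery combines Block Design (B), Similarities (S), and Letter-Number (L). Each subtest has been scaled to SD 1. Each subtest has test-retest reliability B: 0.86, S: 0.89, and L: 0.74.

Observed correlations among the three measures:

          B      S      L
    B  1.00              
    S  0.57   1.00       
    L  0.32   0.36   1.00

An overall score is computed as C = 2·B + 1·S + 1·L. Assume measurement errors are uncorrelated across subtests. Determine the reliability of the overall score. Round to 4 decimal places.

Var(C) = 2² + 1 + 1 + 2·[2·0.57 + 2·0.32 + 0.36] = 6 + 4.28 = 10.28.
Because errors are independent across components, Cov(Tᵢ,Tⱼ) = Cov(Xᵢ,Xⱼ); the off-diagonal part of the true-score variance is the same as above.
True-score variance = [2²·0.86 + 0.89 + 0.74] + 4.28 = 5.07 + 4.28 = 9.35.
Reliability = 9.35 / 10.28 = 0.9095.

0.9095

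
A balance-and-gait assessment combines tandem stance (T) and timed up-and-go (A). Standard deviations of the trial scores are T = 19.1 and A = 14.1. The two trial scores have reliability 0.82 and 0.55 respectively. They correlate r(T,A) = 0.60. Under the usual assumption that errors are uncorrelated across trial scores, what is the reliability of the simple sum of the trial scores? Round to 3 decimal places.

Var(T+A) = 19.1² + 14.1² + 2·[19.1·14.1·0.60] = 563.62 + 323.172 = 886.792.
With uncorrelated errors the cross-covariances are all true-score covariance, so they carry over unchanged; only the diagonal terms shrink to ρᵢσᵢ².
True-score variance = [19.1²·0.82 + 14.1²·0.55] + 323.172 = 408.49 + 323.172 = 731.662.
Reliability = 731.662 / 886.792 = 0.825.

0.825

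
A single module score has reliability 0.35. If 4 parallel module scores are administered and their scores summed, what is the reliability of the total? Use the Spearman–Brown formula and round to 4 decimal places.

0.6829

ρ_k = kρ / (1 + (k−1)ρ) = 4·0.35 / (1 + 3·0.35) = 1.400 / 2.050 = 0.6829.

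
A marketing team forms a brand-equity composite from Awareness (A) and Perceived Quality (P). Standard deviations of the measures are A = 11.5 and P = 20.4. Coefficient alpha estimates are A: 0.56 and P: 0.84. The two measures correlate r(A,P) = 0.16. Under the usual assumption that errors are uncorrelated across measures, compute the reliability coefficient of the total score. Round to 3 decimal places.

Var(A+P) = 11.5² + 20.4² + 2·[11.5·20.4·0.16] = 548.41 + 75.072 = 623.482.
Under uncorrelated errors the observed covariances equal the true-score covariances, so only the own-variance terms attenuate.
True-score variance = [11.5²·0.56 + 20.4²·0.84] + 75.072 = 423.634 + 75.072 = 498.706.
Reliability = 498.706 / 623.482 = 0.800.

0.800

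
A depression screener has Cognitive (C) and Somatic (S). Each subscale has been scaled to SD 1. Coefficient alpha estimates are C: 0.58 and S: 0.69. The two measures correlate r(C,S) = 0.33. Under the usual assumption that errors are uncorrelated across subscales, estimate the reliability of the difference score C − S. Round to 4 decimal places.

0.4552

Var(C−S) = 1 + 1 − 2·0.33 = 2 − 0.66 = 1.34.
Under uncorrelated errors the observed covariances equal the true-score covariances, so only the own-variance terms attenuate.
True-score variance = [0.58 + 0.69] − 0.66 = 1.27 − 0.66 = 0.61.
Reliability = 0.61 / 1.34 = 0.4552.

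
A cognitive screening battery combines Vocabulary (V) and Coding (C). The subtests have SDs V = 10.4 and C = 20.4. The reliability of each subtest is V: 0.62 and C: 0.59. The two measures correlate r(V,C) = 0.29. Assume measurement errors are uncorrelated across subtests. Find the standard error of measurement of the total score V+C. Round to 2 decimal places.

Var(total) = 524.32 + 123.053 = 647.373.
True-score variance = 312.594 + 123.053 = 435.646, so reliability = 0.6729.
Error variance = 647.373 − 435.646 = 211.726; SEM = √211.726 = 14.55.

14.55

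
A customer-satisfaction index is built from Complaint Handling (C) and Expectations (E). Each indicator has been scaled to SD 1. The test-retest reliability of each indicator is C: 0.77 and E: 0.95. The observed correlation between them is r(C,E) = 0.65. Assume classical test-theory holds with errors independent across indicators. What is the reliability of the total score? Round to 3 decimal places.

0.915

Var(C+E) = 2 + 2·[0.65] = 2 + 1.3 = 3.3.
Because errors are independent across components, Cov(Tᵢ,Tⱼ) = Cov(Xᵢ,Xⱼ); the off-diagonal part of the true-score variance is the same as above.
True-score variance = [0.77 + 0.95] + 1.3 = 1.72 + 1.3 = 3.02.
Reliability = 3.02 / 3.3 = 0.915.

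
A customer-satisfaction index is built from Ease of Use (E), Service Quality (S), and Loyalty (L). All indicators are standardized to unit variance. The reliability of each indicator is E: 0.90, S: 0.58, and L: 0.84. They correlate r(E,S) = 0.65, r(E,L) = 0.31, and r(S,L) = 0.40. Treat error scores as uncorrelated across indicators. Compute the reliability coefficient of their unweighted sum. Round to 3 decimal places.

Var(E+S+L) = 3 + 2·[0.65 + 0.31 + 0.40] = 3 + 2.72 = 5.72.
Under uncorrelated errors the observed covariances equal the true-score covariances, so only the own-variance terms attenuate.
True-score variance = [0.90 + 0.58 + 0.84] + 2.72 = 2.32 + 2.72 = 5.04.
Reliability = 5.04 / 5.72 = 0.881.

0.881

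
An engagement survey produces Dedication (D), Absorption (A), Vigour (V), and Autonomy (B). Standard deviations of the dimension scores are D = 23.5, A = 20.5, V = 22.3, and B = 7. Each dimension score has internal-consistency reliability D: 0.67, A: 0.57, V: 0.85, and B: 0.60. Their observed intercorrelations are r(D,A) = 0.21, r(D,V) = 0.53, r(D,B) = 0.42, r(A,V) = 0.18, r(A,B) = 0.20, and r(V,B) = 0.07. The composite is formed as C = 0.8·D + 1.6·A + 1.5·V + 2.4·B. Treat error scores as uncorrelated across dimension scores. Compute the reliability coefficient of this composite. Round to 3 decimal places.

0.818

Var(C) = 0.8²·23.5² + 1.6²·20.5² + 1.5²·22.3² + 2.4²·7² + 2·[1.28·23.5·20.5·0.21 + 1.2·23.5·22.3·0.53 + 1.92·23.5·7·0.42 + 2.4·20.5·22.3·0.18 + 3.84·20.5·7·0.20 + 3.6·22.3·7·0.07] = 2830.42 + 1884.95 = 4715.38.
Under uncorrelated errors the observed covariances equal the true-score covariances, so only the own-variance terms attenuate.
True-score variance = [0.8²·23.5²·0.67 + 1.6²·20.5²·0.57 + 1.5²·22.3²·0.85 + 2.4²·7²·0.60] + 1884.95 = 1970.44 + 1884.95 = 3855.4.
Reliability = 3855.4 / 4715.38 = 0.818.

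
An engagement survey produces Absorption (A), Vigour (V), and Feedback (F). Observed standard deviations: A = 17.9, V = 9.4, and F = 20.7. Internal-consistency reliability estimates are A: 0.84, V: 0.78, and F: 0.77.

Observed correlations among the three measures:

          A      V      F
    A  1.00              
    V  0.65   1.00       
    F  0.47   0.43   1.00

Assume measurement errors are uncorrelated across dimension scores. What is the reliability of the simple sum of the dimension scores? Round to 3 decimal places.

0.892

Var(A+V+F) = 17.9² + 9.4² + 20.7² + 2·[17.9·9.4·0.65 + 17.9·20.7·0.47 + 9.4·20.7·0.43] = 837.26 + 734.375 = 1571.63.
Because errors are independent across components, Cov(Tᵢ,Tⱼ) = Cov(Xᵢ,Xⱼ); the off-diagonal part of the true-score variance is the same as above.
True-score variance = [17.9²·0.84 + 9.4²·0.78 + 20.7²·0.77] + 734.375 = 668.002 + 734.375 = 1402.38.
Reliability = 1402.38 / 1571.63 = 0.892.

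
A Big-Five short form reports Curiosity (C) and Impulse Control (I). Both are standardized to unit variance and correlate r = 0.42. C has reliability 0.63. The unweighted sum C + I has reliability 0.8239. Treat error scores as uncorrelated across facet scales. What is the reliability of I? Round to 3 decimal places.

0.870

Var(C+I) = 2 + 2·0.42 = 2.840.
True-score variance = ρ_C + ρ_I + 2·0.42, so 0.8239 = (0.63 + ρ_I + 0.84) / 2.840.
ρ_I = 0.8239·2.840 − 0.63 − 0.84 = 0.870.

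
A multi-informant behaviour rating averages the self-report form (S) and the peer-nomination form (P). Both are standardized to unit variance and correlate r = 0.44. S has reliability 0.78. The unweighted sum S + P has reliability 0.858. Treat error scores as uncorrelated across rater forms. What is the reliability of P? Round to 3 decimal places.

0.811

Var(S+P) = 2 + 2·0.44 = 2.880.
True-score variance = ρ_S + ρ_P + 2·0.44, so 0.858 = (0.78 + ρ_P + 0.88) / 2.880.
ρ_P = 0.858·2.880 − 0.78 − 0.88 = 0.811.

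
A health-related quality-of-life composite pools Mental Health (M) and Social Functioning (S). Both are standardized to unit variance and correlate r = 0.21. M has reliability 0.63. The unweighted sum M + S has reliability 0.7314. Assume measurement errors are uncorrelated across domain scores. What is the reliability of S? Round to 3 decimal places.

Var(M+S) = 2 + 2·0.21 = 2.420.
True-score variance = ρ_M + ρ_S + 2·0.21, so 0.7314 = (0.63 + ρ_S + 0.42) / 2.420.
ρ_S = 0.7314·2.420 − 0.63 − 0.42 = 0.720.

0.720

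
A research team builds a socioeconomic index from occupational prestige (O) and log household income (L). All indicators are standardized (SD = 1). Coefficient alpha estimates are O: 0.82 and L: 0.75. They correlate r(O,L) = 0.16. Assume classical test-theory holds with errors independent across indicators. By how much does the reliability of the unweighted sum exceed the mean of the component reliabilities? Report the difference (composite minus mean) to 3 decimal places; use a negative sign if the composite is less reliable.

Var(sum) = 2 + 0.32 = 2.32; true-score variance = 1.57 + 0.32 = 1.89; composite reliability = 0.8147.
Mean component reliability = 0.7850.
Difference = 0.8147 − 0.7850 = 0.030.

0.030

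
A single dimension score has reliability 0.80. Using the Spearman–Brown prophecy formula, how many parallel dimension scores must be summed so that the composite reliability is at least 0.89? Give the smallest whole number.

3

k ≥ ρ*(1−ρ₁)/(ρ₁(1−ρ*)) = 0.89·0.20 / (0.80·0.11) = 2.023.
Smallest integer k = 3.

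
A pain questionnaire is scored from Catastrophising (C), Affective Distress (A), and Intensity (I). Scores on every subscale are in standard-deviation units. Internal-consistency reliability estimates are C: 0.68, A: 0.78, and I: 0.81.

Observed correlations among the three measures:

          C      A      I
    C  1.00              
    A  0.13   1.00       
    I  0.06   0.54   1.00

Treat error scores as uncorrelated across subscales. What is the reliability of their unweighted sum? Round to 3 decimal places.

0.836

Var(C+A+I) = 3 + 2·[0.13 + 0.06 + 0.54] = 3 + 1.46 = 4.46.
With uncorrelated errors the cross-covariances are all true-score covariance, so they carry over unchanged; only the diagonal terms shrink to ρᵢσᵢ².
True-score variance = [0.68 + 0.78 + 0.81] + 1.46 = 2.27 + 1.46 = 3.73.
Reliability = 3.73 / 4.46 = 0.836.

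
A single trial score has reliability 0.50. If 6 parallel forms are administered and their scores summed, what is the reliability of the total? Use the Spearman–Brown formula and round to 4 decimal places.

ρ_k = kρ / (1 + (k−1)ρ) = 6·0.50 / (1 + 5·0.50) = 3.000 / 3.500 = 0.8571.

0.8571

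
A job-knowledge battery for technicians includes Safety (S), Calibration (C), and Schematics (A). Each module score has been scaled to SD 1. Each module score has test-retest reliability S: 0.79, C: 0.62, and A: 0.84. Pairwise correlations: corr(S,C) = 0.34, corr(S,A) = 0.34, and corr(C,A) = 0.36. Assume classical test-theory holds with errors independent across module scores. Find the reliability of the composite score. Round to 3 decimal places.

Var(S+C+A) = 3 + 2·[0.34 + 0.34 + 0.36] = 3 + 2.08 = 5.08.
Under uncorrelated errors the observed covariances equal the true-score covariances, so only the own-variance terms attenuate.
True-score variance = [0.79 + 0.62 + 0.84] + 2.08 = 2.25 + 2.08 = 4.33.
Reliability = 4.33 / 5.08 = 0.852.

0.852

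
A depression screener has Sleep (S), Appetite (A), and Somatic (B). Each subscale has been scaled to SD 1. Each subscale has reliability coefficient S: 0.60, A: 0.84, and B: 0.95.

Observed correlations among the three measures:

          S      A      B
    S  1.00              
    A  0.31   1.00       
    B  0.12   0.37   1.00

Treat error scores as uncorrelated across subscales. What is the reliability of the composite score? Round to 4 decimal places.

0.8674

Var(S+A+B) = 3 + 2·[0.31 + 0.12 + 0.37] = 3 + 1.6 = 4.6.
Because errors are independent across components, Cov(Tᵢ,Tⱼ) = Cov(Xᵢ,Xⱼ); the off-diagonal part of the true-score variance is the same as above.
True-score variance = [0.60 + 0.84 + 0.95] + 1.6 = 2.39 + 1.6 = 3.99.
Reliability = 3.99 / 4.6 = 0.8674.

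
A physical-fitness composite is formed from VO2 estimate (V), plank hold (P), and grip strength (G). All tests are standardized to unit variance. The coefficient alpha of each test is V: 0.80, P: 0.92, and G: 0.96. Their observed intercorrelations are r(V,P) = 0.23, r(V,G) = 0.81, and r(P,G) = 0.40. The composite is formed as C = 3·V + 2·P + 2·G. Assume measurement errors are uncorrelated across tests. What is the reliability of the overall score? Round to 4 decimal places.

Var(C) = 3² + 2² + 2² + 2·[6·0.23 + 6·0.81 + 4·0.40] = 17 + 15.68 = 32.68.
With uncorrelated errors the cross-covariances are all true-score covariance, so they carry over unchanged; only the diagonal terms shrink to ρᵢσᵢ².
True-score variance = [3²·0.80 + 2²·0.92 + 2²·0.96] + 15.68 = 14.72 + 15.68 = 30.4.
Reliability = 30.4 / 32.68 = 0.9302.

0.9302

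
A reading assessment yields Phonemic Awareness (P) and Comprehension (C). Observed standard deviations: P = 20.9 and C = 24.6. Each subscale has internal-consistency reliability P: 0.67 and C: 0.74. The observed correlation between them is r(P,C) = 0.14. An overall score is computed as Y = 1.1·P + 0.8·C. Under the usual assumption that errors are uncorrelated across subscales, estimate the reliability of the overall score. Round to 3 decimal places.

Var(Y) = 1.1²·20.9² + 0.8²·24.6² + 2·[0.88·20.9·24.6·0.14] = 915.843 + 126.684 = 1042.53.
Because errors are independent across components, Cov(Tᵢ,Tⱼ) = Cov(Xᵢ,Xⱼ); the off-diagonal part of the true-score variance is the same as above.
True-score variance = [1.1²·20.9²·0.67 + 0.8²·24.6²·0.74] + 126.684 = 640.726 + 126.684 = 767.41.
Reliability = 767.41 / 1042.53 = 0.736.

0.736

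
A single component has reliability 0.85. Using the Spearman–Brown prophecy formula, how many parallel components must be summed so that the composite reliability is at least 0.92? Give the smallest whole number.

3

k ≥ ρ*(1−ρ₁)/(ρ₁(1−ρ*)) = 0.92·0.15 / (0.85·0.08) = 2.029.
Smallest integer k = 3.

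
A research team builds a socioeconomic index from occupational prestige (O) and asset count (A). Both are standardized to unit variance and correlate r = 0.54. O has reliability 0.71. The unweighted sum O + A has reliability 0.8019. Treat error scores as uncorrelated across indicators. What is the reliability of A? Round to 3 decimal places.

0.680

Var(O+A) = 2 + 2·0.54 = 3.080.
True-score variance = ρ_O + ρ_A + 2·0.54, so 0.8019 = (0.71 + ρ_A + 1.08) / 3.080.
ρ_A = 0.8019·3.080 − 0.71 − 1.08 = 0.680.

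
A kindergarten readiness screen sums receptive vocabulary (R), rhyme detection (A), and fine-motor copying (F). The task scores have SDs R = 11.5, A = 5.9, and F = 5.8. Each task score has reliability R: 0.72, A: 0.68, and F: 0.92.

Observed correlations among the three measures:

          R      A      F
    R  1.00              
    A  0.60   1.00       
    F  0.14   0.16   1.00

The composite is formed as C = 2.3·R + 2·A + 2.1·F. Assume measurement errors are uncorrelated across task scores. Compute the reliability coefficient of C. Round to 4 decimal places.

0.8316

Var(C) = 2.3²·11.5² + 2²·5.9² + 2.1²·5.8² + 2·[4.6·11.5·5.9·0.60 + 4.83·11.5·5.8·0.14 + 4.2·5.9·5.8·0.16] = 987.195 + 510.729 = 1497.92.
Under uncorrelated errors the observed covariances equal the true-score covariances, so only the own-variance terms attenuate.
True-score variance = [2.3²·11.5²·0.72 + 2²·5.9²·0.68 + 2.1²·5.8²·0.92] + 510.729 = 734.881 + 510.729 = 1245.61.
Reliability = 1245.61 / 1497.92 = 0.8316.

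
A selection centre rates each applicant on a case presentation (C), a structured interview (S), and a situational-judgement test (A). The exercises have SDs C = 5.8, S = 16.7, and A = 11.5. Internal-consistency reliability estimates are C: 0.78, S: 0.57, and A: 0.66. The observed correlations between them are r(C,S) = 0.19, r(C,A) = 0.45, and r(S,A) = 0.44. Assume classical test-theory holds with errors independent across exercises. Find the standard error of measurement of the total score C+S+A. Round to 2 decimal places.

13.13

Var(total) = 444.78 + 265.841 = 710.621.
True-score variance = 272.491 + 265.841 = 538.332, so reliability = 0.7576.
Error variance = 710.621 − 538.332 = 172.288; SEM = √172.288 = 13.13.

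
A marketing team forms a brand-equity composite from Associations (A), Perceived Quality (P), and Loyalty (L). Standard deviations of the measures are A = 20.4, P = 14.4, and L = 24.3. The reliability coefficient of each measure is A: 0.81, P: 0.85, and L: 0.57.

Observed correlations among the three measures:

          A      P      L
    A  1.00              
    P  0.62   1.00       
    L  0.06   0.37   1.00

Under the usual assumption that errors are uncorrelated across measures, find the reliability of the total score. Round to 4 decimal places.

0.8080

Var(A+P+L) = 20.4² + 14.4² + 24.3² + 2·[20.4·14.4·0.62 + 20.4·24.3·0.06 + 14.4·24.3·0.37] = 1214.01 + 682.69 = 1896.7.
With uncorrelated errors the cross-covariances are all true-score covariance, so they carry over unchanged; only the diagonal terms shrink to ρᵢσᵢ².
True-score variance = [20.4²·0.81 + 14.4²·0.85 + 24.3²·0.57] + 682.69 = 849.925 + 682.69 = 1532.61.
Reliability = 1532.61 / 1896.7 = 0.8080.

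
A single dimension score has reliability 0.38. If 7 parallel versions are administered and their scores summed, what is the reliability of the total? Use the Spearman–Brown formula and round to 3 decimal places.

0.811

ρ_k = kρ / (1 + (k−1)ρ) = 7·0.38 / (1 + 6·0.38) = 2.660 / 3.280 = 0.811.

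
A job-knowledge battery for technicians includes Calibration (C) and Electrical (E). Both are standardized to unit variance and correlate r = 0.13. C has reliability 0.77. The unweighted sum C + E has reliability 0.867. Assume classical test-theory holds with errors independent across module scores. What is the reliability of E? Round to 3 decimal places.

0.929

Var(C+E) = 2 + 2·0.13 = 2.260.
True-score variance = ρ_C + ρ_E + 2·0.13, so 0.867 = (0.77 + ρ_E + 0.26) / 2.260.
ρ_E = 0.867·2.260 − 0.77 − 0.26 = 0.929.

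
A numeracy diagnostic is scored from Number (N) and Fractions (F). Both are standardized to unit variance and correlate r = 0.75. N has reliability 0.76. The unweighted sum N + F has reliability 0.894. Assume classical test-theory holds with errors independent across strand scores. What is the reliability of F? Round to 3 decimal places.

0.869

Var(N+F) = 2 + 2·0.75 = 3.500.
True-score variance = ρ_N + ρ_F + 2·0.75, so 0.894 = (0.76 + ρ_F + 1.50) / 3.500.
ρ_F = 0.894·3.500 − 0.76 − 1.50 = 0.869.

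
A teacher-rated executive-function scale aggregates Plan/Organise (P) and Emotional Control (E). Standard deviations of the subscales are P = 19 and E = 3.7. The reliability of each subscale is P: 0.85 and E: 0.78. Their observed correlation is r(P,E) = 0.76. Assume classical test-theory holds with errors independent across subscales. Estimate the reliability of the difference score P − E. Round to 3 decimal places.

0.787

Var(P−E) = 19² + 3.7² − 2·19·3.7·0.76 = 374.69 − 106.856 = 267.834.
With uncorrelated errors the cross-covariances are all true-score covariance, so they carry over unchanged; only the diagonal terms shrink to ρᵢσᵢ².
True-score variance = [19²·0.85 + 3.7²·0.78] − 106.856 = 317.528 − 106.856 = 210.672.
Reliability = 210.672 / 267.834 = 0.787.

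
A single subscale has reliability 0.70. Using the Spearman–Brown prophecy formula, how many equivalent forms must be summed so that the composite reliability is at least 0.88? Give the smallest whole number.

k ≥ ρ*(1−ρ₁)/(ρ₁(1−ρ*)) = 0.88·0.30 / (0.70·0.12) = 3.143.
Smallest integer k = 4.

4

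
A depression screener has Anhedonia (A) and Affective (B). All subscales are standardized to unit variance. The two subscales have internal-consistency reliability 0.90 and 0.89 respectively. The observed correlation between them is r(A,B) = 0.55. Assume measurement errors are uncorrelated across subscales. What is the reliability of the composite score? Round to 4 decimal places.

Var(A+B) = 2 + 2·[0.55] = 2 + 1.1 = 3.1.
Under uncorrelated errors the observed covariances equal the true-score covariances, so only the own-variance terms attenuate.
True-score variance = [0.90 + 0.89] + 1.1 = 1.79 + 1.1 = 2.89.
Reliability = 2.89 / 3.1 = 0.9323.

0.9323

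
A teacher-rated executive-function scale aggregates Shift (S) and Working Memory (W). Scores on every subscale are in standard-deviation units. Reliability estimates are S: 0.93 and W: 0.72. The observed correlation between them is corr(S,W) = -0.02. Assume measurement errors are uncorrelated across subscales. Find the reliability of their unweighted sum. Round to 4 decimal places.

0.8214

Var(S+W) = 2 + 2·[(-0.02)] = 2 − 0.04 = 1.96.
Under uncorrelated errors the observed covariances equal the true-score covariances, so only the own-variance terms attenuate.
True-score variance = [0.93 + 0.72] − 0.04 = 1.65 − 0.04 = 1.61.
Reliability = 1.61 / 1.96 = 0.8214.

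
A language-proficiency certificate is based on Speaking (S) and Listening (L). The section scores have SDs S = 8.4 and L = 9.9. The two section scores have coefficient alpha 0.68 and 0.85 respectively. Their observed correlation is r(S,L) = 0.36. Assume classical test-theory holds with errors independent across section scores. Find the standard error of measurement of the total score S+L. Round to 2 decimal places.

6.11

Var(total) = 168.57 + 59.8752 = 228.445.
True-score variance = 131.289 + 59.8752 = 191.165, so reliability = 0.8368.
Error variance = 228.445 − 191.165 = 37.2807; SEM = √37.2807 = 6.11.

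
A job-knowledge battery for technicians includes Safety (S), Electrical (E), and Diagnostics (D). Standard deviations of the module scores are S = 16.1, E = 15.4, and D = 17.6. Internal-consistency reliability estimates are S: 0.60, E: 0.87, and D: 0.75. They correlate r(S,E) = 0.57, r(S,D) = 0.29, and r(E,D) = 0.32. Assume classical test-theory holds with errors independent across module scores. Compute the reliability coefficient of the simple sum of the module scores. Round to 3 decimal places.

Var(S+E+D) = 16.1² + 15.4² + 17.6² + 2·[16.1·15.4·0.57 + 16.1·17.6·0.29 + 15.4·17.6·0.32] = 806.13 + 620.466 = 1426.6.
Under uncorrelated errors the observed covariances equal the true-score covariances, so only the own-variance terms attenuate.
True-score variance = [16.1²·0.60 + 15.4²·0.87 + 17.6²·0.75] + 620.466 = 594.175 + 620.466 = 1214.64.
Reliability = 1214.64 / 1426.6 = 0.851.

0.851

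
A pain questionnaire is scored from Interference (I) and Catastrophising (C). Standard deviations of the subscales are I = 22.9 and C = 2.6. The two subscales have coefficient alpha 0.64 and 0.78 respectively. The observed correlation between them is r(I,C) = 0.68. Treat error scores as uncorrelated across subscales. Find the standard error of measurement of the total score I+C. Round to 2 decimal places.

Var(total) = 531.17 + 80.9744 = 612.144.
True-score variance = 340.895 + 80.9744 = 421.87, so reliability = 0.6892.
Error variance = 612.144 − 421.87 = 190.275; SEM = √190.275 = 13.79.

13.79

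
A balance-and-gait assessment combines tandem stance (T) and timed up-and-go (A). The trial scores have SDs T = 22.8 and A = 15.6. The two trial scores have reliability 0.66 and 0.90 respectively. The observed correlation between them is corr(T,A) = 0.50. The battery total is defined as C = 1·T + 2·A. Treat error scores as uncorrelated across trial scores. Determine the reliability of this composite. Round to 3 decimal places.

Var(C) = 22.8² + 2²·15.6² + 2·[2·22.8·15.6·0.50] = 1493.28 + 711.36 = 2204.64.
With uncorrelated errors the cross-covariances are all true-score covariance, so they carry over unchanged; only the diagonal terms shrink to ρᵢσᵢ².
True-score variance = [22.8²·0.66 + 2²·15.6²·0.90] + 711.36 = 1219.19 + 711.36 = 1930.55.
Reliability = 1930.55 / 2204.64 = 0.876.

0.876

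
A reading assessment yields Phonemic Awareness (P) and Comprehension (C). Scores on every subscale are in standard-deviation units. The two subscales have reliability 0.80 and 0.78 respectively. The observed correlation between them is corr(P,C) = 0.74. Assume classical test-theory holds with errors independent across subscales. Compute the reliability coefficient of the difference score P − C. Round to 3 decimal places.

Var(P−C) = 1 + 1 − 2·0.74 = 2 − 1.48 = 0.52.
With uncorrelated errors the cross-covariances are all true-score covariance, so they carry over unchanged; only the diagonal terms shrink to ρᵢσᵢ².
True-score variance = [0.80 + 0.78] − 1.48 = 1.58 − 1.48 = 0.1.
Reliability = 0.1 / 0.52 = 0.192.

0.192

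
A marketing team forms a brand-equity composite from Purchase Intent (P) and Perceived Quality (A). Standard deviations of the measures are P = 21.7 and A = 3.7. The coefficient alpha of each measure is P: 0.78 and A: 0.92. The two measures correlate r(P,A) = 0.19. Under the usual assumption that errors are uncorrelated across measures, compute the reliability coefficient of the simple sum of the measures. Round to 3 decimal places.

Var(P+A) = 21.7² + 3.7² + 2·[21.7·3.7·0.19] = 484.58 + 30.5102 = 515.09.
Because errors are independent across components, Cov(Tᵢ,Tⱼ) = Cov(Xᵢ,Xⱼ); the off-diagonal part of the true-score variance is the same as above.
True-score variance = [21.7²·0.78 + 3.7²·0.92] + 30.5102 = 379.889 + 30.5102 = 410.399.
Reliability = 410.399 / 515.09 = 0.797.

0.797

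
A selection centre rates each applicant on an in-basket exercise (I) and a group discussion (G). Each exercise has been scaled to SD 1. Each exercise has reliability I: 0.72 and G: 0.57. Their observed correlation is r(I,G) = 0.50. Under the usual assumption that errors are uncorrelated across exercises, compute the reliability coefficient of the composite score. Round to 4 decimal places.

0.7633

Var(I+G) = 2 + 2·[0.50] = 2 + 1 = 3.
Because errors are independent across components, Cov(Tᵢ,Tⱼ) = Cov(Xᵢ,Xⱼ); the off-diagonal part of the true-score variance is the same as above.
True-score variance = [0.72 + 0.57] + 1 = 1.29 + 1 = 2.29.
Reliability = 2.29 / 3 = 0.7633.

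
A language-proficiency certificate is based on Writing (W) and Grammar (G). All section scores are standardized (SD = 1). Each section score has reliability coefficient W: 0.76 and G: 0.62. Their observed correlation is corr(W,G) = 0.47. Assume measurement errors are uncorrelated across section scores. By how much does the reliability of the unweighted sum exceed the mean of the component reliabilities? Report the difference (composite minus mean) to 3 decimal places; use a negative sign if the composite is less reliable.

Var(sum) = 2 + 0.94 = 2.94; true-score variance = 1.38 + 0.94 = 2.32; composite reliability = 0.7891.
Mean component reliability = 0.6900.
Difference = 0.7891 − 0.6900 = 0.099.

0.099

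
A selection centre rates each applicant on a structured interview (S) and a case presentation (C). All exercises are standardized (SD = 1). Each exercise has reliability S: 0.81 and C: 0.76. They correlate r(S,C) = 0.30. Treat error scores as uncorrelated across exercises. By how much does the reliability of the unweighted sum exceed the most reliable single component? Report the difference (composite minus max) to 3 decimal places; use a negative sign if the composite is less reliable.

Var(sum) = 2 + 0.6 = 2.6; true-score variance = 1.57 + 0.6 = 2.17; composite reliability = 0.8346.
Max component reliability = 0.8100.
Difference = 0.8346 − 0.8100 = 0.025.

0.025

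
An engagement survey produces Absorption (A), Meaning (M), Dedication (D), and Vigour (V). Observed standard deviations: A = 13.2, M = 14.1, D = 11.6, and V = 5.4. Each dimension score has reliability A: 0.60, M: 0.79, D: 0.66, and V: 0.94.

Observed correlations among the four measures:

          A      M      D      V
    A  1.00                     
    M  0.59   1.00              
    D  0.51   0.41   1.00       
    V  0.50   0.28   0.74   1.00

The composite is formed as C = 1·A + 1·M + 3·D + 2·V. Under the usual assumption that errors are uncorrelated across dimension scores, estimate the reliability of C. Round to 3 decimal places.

0.852

Var(C) = 13.2² + 14.1² + 3²·11.6² + 2²·5.4² + 2·[13.2·14.1·0.59 + 3·13.2·11.6·0.51 + 2·13.2·5.4·0.50 + 3·14.1·11.6·0.41 + 2·14.1·5.4·0.28 + 6·11.6·5.4·0.74] = 1700.73 + 1874.61 = 3575.34.
Under uncorrelated errors the observed covariances equal the true-score covariances, so only the own-variance terms attenuate.
True-score variance = [13.2²·0.60 + 14.1²·0.79 + 3²·11.6²·0.66 + 2²·5.4²·0.94] + 1874.61 = 1170.53 + 1874.61 = 3045.14.
Reliability = 3045.14 / 3575.34 = 0.852.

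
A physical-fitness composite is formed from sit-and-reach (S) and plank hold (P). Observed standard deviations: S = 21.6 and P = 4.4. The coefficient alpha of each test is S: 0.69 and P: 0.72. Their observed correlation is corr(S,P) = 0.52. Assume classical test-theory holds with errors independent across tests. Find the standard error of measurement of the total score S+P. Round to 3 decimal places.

12.250

Var(total) = 485.92 + 98.8416 = 584.762.
True-score variance = 335.866 + 98.8416 = 434.707, so reliability = 0.7434.
Error variance = 584.762 − 434.707 = 150.054; SEM = √150.054 = 12.250.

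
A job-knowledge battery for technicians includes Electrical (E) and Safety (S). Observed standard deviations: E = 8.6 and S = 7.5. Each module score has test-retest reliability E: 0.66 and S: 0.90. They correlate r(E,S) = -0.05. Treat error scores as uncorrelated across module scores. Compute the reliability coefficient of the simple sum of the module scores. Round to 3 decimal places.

0.751

Var(E+S) = 8.6² + 7.5² + 2·[8.6·7.5·(-0.05)] = 130.21 − 6.45 = 123.76.
With uncorrelated errors the cross-covariances are all true-score covariance, so they carry over unchanged; only the diagonal terms shrink to ρᵢσᵢ².
True-score variance = [8.6²·0.66 + 7.5²·0.90] − 6.45 = 99.4386 − 6.45 = 92.9886.
Reliability = 92.9886 / 123.76 = 0.751.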